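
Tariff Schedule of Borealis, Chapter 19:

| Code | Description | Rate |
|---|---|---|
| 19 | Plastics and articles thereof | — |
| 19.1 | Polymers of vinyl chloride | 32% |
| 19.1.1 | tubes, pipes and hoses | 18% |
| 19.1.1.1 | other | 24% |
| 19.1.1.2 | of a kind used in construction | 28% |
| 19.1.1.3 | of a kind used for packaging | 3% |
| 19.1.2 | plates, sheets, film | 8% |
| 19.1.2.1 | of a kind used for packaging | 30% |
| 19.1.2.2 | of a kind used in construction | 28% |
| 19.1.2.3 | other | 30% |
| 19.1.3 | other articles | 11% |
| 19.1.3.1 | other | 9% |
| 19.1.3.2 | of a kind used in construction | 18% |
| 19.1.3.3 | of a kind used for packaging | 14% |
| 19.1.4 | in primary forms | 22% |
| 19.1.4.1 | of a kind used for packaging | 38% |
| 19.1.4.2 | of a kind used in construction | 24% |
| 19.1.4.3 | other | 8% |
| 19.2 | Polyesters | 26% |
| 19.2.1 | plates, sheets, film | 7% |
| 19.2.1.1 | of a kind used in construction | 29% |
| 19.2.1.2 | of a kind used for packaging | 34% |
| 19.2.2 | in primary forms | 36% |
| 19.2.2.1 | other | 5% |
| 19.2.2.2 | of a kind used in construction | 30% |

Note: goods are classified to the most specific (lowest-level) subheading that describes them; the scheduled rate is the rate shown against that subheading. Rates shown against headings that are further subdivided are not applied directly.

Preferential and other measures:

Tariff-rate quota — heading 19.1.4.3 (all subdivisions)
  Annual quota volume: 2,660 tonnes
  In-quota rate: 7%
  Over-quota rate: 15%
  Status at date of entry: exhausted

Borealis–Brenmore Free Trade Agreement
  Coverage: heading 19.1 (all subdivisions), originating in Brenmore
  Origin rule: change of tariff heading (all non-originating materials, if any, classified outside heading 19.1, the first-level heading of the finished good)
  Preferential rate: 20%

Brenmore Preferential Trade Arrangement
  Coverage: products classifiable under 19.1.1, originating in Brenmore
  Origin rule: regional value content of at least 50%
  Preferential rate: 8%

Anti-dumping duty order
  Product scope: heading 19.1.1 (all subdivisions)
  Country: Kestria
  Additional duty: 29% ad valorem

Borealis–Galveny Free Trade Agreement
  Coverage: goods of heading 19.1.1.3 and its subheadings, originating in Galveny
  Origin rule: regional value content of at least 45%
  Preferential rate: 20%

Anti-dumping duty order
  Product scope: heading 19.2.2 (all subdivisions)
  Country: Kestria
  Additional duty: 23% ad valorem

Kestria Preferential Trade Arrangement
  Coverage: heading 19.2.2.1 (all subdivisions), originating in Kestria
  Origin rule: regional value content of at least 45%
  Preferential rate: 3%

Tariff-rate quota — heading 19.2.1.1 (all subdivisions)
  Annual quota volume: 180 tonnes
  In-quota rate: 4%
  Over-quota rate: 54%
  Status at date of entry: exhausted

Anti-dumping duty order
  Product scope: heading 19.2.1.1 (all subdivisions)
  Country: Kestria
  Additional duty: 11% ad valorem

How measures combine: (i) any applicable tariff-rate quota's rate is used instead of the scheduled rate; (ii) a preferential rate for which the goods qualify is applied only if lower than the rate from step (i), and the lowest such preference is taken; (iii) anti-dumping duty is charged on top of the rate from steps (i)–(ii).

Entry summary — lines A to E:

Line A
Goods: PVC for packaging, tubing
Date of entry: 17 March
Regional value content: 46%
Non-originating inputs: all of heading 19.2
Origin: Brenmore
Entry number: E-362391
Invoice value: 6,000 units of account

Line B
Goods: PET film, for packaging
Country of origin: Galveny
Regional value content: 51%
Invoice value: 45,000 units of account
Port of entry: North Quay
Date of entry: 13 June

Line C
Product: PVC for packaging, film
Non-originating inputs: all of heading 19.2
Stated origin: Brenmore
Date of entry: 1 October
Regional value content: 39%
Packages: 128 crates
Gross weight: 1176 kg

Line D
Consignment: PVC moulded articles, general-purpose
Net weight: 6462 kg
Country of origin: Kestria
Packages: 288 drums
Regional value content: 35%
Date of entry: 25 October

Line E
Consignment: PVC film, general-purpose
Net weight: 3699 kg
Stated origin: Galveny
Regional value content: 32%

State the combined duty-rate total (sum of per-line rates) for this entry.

Line A: PVC → 19.1; tubing → 19.1.1; for packaging → 19.1.1.3. Scheduled 3%. Brenmore agreement on 19.1: CTH met → 20% available; Brenmore agreement on 19.1.1: RVC < 50%; preference 20% not lower than 3% → no reduction. → 3%.
Line B: PET → 19.2; film → 19.2.1; for packaging → 19.2.1.2. Scheduled 34%. Galveny agreement on 19.1.1.3: 19.2.1.2 not covered. → 34%.
Line C: PVC → 19.1; film → 19.1.2; for packaging → 19.1.2.1. Scheduled 30%. Brenmore agreement on 19.1: CTH met → 20% available; Brenmore agreement on 19.1.1: 19.1.2.1 not covered; preferential 20%. → 20%.
Line D: PVC → 19.1; moulded articles → 19.1.3; general-purpose → 19.1.3.1. Scheduled 9%. Kestria agreement on 19.2.2.1: 19.1.3.1 not covered. → 9%.
Line E: PVC → 19.1; film → 19.1.2; general-purpose → 19.1.2.3. Scheduled 30%. Galveny agreement on 19.1.1.3: 19.1.2.3 not covered. → 30%.
Sum: 3% + 34% + 20% + 9% + 30% = 96%.

96%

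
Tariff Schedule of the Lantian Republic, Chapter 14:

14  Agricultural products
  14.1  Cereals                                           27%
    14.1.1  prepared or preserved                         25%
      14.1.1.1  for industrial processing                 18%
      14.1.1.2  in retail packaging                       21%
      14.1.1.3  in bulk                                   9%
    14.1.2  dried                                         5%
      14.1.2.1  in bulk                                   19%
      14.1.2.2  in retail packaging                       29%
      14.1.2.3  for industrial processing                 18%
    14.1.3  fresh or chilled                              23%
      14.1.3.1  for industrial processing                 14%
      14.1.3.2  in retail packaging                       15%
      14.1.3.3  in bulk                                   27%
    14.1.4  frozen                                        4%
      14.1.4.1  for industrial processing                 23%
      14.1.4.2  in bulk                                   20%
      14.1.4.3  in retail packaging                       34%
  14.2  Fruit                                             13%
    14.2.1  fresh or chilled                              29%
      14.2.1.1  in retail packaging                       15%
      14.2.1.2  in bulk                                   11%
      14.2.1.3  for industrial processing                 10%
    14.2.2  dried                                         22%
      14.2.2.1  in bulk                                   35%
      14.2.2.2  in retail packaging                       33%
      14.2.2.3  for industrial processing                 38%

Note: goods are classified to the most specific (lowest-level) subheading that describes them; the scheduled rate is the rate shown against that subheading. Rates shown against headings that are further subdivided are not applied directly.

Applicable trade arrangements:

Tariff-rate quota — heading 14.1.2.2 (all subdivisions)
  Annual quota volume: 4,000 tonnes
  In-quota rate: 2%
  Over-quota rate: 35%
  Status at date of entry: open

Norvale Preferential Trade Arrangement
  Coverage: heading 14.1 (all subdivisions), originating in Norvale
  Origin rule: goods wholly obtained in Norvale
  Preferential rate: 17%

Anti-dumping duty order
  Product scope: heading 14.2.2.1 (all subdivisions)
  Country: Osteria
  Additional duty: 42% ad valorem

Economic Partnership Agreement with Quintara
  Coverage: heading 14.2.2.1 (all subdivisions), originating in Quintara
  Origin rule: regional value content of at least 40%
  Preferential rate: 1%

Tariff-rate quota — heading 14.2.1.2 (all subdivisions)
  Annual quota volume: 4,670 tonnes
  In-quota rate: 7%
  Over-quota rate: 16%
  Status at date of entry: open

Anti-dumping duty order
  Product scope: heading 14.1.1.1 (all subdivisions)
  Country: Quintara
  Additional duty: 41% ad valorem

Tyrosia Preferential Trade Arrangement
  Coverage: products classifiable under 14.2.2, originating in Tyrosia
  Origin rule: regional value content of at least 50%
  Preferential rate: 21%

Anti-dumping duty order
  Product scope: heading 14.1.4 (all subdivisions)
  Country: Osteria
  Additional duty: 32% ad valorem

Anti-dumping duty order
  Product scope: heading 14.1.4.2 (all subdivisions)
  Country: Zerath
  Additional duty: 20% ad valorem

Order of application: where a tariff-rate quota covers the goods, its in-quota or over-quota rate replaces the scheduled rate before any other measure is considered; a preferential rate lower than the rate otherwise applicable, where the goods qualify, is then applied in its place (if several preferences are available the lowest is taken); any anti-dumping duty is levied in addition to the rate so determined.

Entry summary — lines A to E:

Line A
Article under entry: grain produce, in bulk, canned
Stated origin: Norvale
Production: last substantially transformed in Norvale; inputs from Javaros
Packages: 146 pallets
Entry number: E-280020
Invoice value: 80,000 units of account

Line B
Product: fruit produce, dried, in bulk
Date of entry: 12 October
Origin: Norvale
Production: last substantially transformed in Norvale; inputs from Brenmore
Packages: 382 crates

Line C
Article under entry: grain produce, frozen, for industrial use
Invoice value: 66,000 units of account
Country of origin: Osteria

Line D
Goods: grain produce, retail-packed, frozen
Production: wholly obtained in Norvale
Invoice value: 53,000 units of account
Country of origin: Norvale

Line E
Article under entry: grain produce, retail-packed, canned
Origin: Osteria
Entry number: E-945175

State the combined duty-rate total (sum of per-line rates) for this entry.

137%

Line A: grain → 14.1; canned → 14.1.1; in bulk → 14.1.1.3. Scheduled 9%. Norvale agreement on 14.1: not wholly obtained. → 9%.
Line B: fruit → 14.2; dried → 14.2.2; in bulk → 14.2.2.1. Scheduled 35%. Norvale agreement on 14.1: 14.2.2.1 not covered. → 35%.
Line C: grain → 14.1; frozen → 14.1.4; for industrial use → 14.1.4.1. Scheduled 23%. anti-dumping (Osteria, 14.1.4): +32%; total 23% + 32% = 55%. → 55%.
Line D: grain → 14.1; frozen → 14.1.4; retail-packed → 14.1.4.3. Scheduled 34%. Norvale agreement on 14.1: wholly obtained → 17% available; preferential 17%. → 17%.
Line E: grain → 14.1; canned → 14.1.1; retail-packed → 14.1.1.2. Scheduled 21%. No special measure applies. → 21%.
Sum: 9% + 35% + 55% + 17% + 21% = 137%.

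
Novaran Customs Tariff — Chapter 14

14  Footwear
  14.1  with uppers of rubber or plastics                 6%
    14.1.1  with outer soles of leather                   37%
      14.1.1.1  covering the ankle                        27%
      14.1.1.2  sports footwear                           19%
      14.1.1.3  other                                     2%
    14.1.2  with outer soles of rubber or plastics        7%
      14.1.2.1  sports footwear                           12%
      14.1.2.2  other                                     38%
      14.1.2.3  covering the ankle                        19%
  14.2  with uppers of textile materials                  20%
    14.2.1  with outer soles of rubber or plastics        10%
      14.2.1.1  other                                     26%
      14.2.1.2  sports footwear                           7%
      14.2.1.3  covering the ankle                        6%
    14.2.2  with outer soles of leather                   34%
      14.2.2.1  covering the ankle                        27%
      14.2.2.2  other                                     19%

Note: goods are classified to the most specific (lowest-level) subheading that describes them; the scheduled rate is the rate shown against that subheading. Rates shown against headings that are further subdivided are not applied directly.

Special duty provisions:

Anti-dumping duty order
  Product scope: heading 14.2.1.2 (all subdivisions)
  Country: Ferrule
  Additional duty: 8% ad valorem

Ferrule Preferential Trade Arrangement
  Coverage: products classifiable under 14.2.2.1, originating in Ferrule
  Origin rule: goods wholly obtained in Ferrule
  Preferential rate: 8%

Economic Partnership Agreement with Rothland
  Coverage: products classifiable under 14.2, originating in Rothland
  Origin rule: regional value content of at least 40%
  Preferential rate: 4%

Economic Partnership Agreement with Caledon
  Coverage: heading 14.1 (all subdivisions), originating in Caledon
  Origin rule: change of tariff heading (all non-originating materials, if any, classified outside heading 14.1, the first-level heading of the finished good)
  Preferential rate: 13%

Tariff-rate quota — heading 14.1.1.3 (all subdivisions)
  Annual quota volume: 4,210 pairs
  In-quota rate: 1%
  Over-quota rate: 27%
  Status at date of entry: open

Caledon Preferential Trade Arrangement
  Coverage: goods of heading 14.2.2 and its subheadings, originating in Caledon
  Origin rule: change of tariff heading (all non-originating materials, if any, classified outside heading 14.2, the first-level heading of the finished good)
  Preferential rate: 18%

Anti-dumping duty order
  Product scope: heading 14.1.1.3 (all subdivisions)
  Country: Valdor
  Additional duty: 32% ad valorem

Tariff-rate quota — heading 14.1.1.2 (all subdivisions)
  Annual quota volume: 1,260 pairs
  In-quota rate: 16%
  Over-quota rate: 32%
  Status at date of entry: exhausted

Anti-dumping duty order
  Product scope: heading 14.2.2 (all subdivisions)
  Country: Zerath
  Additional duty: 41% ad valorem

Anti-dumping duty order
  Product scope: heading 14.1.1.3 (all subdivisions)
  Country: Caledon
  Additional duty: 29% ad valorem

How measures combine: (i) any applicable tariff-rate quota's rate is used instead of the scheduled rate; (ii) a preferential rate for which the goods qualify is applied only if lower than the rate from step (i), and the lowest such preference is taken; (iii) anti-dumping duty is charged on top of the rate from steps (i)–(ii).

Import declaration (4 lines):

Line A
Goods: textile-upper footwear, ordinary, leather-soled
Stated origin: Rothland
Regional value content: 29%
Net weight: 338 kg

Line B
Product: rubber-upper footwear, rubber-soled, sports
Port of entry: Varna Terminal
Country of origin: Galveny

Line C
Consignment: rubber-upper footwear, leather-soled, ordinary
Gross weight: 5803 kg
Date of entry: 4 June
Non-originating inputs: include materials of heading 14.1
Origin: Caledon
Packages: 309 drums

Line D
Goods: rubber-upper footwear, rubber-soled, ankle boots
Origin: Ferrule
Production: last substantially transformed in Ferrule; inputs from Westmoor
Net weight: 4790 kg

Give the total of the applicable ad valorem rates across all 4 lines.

80%

Line A: textile-upper → 14.2; leather-soled → 14.2.2; ordinary → 14.2.2.2. Scheduled 19%. Rothland agreement on 14.2: RVC < 40%. → 19%.
Line B: rubber-upper → 14.1; rubber-soled → 14.1.2; sports → 14.1.2.1. Scheduled 12%. No special measure applies. → 12%.
Line C: rubber-upper → 14.1; leather-soled → 14.1.1; ordinary → 14.1.1.3. Scheduled 2%. quota on 14.1.1.3 open → in-quota 1%; Caledon agreement on 14.1: CTH not met; Caledon agreement on 14.2.2: 14.1.1.3 not covered; anti-dumping (Caledon, 14.1.1.3): +29%; total 1% + 29% = 30%. → 30%.
Line D: rubber-upper → 14.1; rubber-soled → 14.1.2; ankle boots → 14.1.2.3. Scheduled 19%. Ferrule agreement on 14.2.2.1: 14.1.2.3 not covered. → 19%.
Sum: 19% + 12% + 30% + 19% = 80%.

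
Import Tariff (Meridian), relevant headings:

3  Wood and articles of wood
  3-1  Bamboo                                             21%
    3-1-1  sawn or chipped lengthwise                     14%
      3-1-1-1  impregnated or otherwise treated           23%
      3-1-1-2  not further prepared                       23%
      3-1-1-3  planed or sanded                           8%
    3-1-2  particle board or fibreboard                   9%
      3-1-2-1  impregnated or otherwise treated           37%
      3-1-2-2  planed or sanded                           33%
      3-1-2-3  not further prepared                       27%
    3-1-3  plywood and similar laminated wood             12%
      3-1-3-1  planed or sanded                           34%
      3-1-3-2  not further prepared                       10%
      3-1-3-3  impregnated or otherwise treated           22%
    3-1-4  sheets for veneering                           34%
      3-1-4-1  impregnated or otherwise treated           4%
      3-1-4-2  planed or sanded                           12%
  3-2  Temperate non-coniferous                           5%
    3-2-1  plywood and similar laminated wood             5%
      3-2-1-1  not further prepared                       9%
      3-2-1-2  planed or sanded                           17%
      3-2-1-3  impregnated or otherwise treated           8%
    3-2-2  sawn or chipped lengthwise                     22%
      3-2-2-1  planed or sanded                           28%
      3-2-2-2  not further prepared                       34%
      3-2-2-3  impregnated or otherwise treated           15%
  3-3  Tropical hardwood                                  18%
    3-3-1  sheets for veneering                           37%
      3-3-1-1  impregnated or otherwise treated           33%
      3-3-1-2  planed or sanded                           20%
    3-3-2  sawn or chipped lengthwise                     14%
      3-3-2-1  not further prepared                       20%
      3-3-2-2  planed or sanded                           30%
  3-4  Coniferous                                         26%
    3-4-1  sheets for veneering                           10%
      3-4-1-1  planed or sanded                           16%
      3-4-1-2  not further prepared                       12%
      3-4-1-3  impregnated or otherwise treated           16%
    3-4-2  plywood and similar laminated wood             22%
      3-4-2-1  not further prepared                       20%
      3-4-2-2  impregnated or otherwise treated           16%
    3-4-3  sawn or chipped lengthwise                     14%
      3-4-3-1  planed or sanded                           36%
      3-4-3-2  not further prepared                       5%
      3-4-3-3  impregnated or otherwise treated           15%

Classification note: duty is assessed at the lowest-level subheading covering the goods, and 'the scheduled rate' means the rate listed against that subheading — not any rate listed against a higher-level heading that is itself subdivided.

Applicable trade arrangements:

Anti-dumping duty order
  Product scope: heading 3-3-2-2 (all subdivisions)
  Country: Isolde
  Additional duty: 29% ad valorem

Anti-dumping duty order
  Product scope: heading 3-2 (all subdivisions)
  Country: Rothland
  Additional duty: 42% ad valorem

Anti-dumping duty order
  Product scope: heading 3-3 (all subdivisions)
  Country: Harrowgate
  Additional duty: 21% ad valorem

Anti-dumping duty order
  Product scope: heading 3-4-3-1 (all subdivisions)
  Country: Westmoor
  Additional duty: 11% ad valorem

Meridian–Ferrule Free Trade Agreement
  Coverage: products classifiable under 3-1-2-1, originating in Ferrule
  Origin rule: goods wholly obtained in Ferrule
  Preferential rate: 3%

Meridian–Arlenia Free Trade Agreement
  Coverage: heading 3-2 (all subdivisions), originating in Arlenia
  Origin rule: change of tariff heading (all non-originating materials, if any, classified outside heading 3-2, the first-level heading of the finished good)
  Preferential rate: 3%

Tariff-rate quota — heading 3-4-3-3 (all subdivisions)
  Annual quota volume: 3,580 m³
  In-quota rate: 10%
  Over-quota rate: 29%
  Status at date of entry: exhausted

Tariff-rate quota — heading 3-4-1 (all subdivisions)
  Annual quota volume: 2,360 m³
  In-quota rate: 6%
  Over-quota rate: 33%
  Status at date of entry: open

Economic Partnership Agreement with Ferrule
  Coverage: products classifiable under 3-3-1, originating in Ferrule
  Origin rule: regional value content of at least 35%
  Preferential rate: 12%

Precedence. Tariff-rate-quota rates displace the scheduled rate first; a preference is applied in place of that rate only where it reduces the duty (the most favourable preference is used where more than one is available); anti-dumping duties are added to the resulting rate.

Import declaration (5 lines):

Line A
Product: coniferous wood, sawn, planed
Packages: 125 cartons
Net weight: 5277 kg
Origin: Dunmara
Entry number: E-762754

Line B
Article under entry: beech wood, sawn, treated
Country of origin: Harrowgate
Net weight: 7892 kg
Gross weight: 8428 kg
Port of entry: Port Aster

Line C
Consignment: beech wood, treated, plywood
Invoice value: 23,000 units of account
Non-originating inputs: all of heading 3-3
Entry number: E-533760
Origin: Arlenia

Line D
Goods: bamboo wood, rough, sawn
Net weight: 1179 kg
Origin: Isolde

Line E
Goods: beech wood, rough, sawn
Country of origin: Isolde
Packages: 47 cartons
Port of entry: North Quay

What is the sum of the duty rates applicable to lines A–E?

111%

Line A: coniferous → 3-4; sawn → 3-4-3; planed → 3-4-3-1. Scheduled 36%. No special measure applies. → 36%.
Line B: beech → 3-2; sawn → 3-2-2; treated → 3-2-2-3. Scheduled 15%. No special measure applies. → 15%.
Line C: beech → 3-2; plywood → 3-2-1; treated → 3-2-1-3. Scheduled 8%. Arlenia agreement on 3-2: CTH met → 3% available; preferential 3%. → 3%.
Line D: bamboo → 3-1; sawn → 3-1-1; rough → 3-1-1-2. Scheduled 23%. No special measure applies. → 23%.
Line E: beech → 3-2; sawn → 3-2-2; rough → 3-2-2-2. Scheduled 34%. No special measure applies. → 34%.
Sum: 36% + 15% + 3% + 23% + 34% = 111%.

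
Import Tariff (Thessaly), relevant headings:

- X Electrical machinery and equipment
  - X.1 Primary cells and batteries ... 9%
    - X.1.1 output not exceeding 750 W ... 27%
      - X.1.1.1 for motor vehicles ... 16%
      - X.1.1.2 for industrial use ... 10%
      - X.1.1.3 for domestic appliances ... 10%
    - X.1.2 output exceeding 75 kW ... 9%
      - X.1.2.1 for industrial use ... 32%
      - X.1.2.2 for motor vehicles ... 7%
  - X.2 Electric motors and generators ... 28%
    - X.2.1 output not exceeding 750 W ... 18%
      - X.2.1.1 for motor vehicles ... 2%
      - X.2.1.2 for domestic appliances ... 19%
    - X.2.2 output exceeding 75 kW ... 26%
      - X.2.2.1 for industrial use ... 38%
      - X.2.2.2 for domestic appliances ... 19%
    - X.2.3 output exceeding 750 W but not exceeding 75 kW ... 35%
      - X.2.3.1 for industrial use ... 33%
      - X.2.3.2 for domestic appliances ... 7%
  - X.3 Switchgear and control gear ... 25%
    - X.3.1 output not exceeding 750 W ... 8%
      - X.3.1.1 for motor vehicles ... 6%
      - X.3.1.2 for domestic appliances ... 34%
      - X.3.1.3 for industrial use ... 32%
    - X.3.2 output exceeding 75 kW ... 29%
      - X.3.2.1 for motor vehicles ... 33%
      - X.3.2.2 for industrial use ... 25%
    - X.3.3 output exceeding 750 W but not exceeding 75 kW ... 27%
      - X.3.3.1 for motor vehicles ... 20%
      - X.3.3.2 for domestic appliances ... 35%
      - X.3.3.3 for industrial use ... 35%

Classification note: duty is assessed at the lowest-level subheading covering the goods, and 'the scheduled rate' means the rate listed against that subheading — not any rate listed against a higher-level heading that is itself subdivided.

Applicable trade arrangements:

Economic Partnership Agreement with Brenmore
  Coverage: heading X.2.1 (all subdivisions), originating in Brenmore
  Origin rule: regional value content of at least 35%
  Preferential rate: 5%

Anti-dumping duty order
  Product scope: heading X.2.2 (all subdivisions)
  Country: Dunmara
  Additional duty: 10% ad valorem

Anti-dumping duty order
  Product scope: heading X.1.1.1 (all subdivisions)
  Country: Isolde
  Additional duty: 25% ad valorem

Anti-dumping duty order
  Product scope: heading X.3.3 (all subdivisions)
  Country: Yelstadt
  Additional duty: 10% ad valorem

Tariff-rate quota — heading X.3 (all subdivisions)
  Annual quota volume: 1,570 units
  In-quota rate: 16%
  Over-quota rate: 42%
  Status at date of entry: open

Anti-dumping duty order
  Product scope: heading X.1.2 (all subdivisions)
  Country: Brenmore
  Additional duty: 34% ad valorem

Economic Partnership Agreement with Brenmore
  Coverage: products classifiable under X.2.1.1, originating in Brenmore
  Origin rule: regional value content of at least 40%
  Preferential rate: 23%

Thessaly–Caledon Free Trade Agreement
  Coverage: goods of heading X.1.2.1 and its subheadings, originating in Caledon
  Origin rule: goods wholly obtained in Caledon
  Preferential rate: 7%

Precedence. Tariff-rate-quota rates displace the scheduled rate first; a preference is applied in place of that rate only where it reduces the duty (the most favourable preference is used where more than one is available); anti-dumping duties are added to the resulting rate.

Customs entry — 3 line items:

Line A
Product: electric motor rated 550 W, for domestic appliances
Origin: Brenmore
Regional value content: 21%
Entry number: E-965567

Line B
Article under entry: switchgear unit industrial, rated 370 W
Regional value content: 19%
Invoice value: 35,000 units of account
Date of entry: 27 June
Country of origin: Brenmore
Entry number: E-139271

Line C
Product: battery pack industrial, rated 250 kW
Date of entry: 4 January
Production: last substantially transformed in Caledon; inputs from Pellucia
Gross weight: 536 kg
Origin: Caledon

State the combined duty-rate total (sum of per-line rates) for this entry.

Line A: electric motor → X.2; rated 550 W → X.2.1; for domestic appliances → X.2.1.2. Scheduled 19%. Brenmore agreement on X.2.1: RVC < 35%; Brenmore agreement on X.2.1.1: X.2.1.2 not covered. → 19%.
Line B: switchgear unit → X.3; rated 370 W → X.3.1; industrial → X.3.1.3. Scheduled 32%. quota on X.3 open → in-quota 16%; Brenmore agreement on X.2.1: X.3.1.3 not covered; Brenmore agreement on X.2.1.1: X.3.1.3 not covered. → 16%.
Line C: battery pack → X.1; rated 250 kW → X.1.2; industrial → X.1.2.1. Scheduled 32%. Caledon agreement on X.1.2.1: not wholly obtained. → 32%.
Sum: 19% + 16% + 32% = 67%.

67%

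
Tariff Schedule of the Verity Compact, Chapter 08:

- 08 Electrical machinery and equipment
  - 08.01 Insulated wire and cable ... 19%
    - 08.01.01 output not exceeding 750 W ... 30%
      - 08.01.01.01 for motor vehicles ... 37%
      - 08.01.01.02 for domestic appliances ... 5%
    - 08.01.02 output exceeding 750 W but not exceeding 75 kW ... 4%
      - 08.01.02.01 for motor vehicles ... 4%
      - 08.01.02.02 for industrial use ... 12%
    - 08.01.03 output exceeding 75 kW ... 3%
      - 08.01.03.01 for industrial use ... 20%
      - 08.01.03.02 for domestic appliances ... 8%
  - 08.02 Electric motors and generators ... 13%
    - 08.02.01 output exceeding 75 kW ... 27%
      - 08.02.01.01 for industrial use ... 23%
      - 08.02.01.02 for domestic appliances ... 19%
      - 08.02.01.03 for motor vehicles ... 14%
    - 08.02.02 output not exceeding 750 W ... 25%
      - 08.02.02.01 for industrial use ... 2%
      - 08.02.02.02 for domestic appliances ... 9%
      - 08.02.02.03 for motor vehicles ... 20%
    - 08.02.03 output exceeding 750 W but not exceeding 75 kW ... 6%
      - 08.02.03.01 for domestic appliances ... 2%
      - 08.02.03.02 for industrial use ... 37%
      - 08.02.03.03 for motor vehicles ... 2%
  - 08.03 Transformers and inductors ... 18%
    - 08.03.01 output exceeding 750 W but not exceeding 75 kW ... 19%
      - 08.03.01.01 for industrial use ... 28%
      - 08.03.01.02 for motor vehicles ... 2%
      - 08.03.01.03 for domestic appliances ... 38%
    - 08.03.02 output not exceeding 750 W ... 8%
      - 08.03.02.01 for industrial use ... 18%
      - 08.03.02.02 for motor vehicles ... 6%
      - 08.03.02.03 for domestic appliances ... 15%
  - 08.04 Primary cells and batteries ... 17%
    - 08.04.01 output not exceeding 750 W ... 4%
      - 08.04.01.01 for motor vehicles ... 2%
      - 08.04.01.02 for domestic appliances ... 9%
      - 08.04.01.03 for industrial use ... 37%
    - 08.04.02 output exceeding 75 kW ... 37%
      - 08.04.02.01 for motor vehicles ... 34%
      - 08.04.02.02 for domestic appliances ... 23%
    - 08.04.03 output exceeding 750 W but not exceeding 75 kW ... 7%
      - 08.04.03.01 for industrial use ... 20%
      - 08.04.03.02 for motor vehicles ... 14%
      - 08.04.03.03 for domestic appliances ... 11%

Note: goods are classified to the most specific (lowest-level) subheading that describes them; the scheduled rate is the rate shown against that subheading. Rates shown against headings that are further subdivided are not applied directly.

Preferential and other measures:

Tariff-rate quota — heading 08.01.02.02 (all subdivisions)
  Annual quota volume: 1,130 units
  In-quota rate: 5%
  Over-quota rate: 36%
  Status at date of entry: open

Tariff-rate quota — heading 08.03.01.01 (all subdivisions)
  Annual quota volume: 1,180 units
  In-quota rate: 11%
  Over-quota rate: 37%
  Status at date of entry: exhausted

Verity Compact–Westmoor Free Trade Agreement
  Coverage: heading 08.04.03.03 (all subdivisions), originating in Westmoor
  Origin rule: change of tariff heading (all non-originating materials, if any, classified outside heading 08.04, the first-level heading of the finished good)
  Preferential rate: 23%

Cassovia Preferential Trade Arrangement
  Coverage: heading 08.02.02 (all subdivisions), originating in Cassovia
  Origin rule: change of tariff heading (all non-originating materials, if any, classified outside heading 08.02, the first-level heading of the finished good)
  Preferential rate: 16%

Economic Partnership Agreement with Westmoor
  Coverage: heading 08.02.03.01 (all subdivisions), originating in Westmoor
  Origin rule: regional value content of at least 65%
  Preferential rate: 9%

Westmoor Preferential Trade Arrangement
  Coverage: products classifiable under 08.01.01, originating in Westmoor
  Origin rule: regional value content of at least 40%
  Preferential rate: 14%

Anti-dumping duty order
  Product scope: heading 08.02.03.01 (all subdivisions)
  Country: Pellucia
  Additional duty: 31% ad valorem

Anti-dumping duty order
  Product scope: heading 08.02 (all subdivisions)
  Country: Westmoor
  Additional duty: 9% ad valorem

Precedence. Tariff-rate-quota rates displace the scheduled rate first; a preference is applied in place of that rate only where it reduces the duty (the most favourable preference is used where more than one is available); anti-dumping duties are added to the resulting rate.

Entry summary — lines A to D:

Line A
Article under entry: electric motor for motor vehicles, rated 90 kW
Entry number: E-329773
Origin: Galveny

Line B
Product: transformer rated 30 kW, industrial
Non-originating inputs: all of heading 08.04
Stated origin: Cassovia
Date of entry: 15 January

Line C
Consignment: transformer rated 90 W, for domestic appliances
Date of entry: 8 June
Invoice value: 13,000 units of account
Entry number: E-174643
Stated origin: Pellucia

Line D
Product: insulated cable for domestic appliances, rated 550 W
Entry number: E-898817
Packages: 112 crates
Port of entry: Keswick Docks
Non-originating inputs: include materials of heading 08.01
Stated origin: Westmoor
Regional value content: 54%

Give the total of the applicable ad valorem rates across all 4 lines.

Line A: electric motor → 08.02; rated 90 kW → 08.02.01; for motor vehicles → 08.02.01.03. Scheduled 14%. No special measure applies. → 14%.
Line B: transformer → 08.03; rated 30 kW → 08.03.01; industrial → 08.03.01.01. Scheduled 28%. quota on 08.03.01.01 exhausted → over-quota 37%; Cassovia agreement on 08.02.02: 08.03.01.01 not covered. → 37%.
Line C: transformer → 08.03; rated 90 W → 08.03.02; for domestic appliances → 08.03.02.03. Scheduled 15%. No special measure applies. → 15%.
Line D: insulated cable → 08.01; rated 550 W → 08.01.01; for domestic appliances → 08.01.01.02. Scheduled 5%. Westmoor agreement on 08.04.03.03: 08.01.01.02 not covered; Westmoor agreement on 08.02.03.01: 08.01.01.02 not covered; Westmoor agreement on 08.01.01: RVC ≥ 40% → 14% available; preference 14% not lower than 5% → no reduction. → 5%.
Sum: 14% + 37% + 15% + 5% = 71%.

71%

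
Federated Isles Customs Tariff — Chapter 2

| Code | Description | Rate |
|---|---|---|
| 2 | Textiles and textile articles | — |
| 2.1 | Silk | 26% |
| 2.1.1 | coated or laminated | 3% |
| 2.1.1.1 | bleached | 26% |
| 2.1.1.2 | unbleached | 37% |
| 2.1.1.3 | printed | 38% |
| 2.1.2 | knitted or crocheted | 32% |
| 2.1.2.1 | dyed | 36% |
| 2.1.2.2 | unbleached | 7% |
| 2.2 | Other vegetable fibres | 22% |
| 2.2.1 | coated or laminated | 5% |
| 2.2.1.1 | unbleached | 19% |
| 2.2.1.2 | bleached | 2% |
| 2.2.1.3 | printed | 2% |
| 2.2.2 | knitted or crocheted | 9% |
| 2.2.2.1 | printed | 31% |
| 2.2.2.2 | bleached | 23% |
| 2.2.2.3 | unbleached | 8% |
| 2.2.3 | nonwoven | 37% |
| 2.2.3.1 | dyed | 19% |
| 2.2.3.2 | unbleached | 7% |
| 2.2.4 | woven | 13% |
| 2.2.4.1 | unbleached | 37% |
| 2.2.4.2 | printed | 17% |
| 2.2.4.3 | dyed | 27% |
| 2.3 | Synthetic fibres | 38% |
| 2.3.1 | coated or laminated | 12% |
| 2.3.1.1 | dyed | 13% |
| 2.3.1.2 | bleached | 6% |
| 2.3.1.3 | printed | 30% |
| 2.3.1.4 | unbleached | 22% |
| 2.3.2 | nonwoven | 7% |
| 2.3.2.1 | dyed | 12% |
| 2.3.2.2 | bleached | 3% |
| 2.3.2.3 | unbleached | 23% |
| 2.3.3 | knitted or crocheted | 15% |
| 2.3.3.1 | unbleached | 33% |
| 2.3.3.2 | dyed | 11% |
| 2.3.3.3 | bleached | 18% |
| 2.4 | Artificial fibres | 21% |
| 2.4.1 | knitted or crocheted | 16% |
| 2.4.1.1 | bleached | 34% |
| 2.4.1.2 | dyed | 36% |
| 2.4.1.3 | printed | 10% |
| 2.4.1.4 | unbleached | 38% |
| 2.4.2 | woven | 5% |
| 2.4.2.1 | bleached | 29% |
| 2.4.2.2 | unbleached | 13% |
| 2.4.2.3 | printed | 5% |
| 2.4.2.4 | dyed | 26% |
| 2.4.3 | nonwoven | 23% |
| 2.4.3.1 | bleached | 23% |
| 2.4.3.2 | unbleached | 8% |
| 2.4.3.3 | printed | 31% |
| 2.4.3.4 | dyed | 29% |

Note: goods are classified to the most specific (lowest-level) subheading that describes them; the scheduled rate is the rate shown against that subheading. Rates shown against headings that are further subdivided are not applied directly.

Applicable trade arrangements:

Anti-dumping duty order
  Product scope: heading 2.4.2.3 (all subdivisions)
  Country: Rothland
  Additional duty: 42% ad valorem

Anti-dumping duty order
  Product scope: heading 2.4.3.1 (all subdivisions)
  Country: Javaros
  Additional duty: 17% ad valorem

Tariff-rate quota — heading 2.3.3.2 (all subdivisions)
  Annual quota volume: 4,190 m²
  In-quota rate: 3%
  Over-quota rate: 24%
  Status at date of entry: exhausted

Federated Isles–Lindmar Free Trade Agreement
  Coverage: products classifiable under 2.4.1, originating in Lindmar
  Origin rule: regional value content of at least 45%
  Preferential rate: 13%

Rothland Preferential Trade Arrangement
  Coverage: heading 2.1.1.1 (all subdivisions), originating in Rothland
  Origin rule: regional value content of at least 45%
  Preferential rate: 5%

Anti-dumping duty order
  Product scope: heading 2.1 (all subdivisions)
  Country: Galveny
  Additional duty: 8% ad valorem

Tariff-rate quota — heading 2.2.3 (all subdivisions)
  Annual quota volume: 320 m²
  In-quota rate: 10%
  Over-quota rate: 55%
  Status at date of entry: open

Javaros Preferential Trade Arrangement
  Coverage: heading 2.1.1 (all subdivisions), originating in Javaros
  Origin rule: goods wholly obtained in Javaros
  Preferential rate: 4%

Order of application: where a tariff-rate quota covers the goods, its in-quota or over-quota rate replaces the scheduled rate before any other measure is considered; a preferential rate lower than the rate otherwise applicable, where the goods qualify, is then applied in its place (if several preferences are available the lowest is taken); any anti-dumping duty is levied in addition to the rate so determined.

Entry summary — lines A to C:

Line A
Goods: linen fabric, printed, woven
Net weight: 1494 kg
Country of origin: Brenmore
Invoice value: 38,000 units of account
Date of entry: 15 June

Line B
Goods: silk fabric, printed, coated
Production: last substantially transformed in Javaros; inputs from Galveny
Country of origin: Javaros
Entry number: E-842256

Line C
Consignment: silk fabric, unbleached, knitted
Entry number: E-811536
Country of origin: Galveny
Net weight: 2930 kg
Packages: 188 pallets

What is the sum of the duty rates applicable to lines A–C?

70%

Line A: linen → 2.2; woven → 2.2.4; printed → 2.2.4.2. Scheduled 17%. No special measure applies. → 17%.
Line B: silk → 2.1; coated → 2.1.1; printed → 2.1.1.3. Scheduled 38%. Javaros agreement on 2.1.1: not wholly obtained. → 38%.
Line C: silk → 2.1; knitted → 2.1.2; unbleached → 2.1.2.2. Scheduled 7%. anti-dumping (Galveny, 2.1): +8%; total 7% + 8% = 15%. → 15%.
Sum: 17% + 38% + 15% = 70%.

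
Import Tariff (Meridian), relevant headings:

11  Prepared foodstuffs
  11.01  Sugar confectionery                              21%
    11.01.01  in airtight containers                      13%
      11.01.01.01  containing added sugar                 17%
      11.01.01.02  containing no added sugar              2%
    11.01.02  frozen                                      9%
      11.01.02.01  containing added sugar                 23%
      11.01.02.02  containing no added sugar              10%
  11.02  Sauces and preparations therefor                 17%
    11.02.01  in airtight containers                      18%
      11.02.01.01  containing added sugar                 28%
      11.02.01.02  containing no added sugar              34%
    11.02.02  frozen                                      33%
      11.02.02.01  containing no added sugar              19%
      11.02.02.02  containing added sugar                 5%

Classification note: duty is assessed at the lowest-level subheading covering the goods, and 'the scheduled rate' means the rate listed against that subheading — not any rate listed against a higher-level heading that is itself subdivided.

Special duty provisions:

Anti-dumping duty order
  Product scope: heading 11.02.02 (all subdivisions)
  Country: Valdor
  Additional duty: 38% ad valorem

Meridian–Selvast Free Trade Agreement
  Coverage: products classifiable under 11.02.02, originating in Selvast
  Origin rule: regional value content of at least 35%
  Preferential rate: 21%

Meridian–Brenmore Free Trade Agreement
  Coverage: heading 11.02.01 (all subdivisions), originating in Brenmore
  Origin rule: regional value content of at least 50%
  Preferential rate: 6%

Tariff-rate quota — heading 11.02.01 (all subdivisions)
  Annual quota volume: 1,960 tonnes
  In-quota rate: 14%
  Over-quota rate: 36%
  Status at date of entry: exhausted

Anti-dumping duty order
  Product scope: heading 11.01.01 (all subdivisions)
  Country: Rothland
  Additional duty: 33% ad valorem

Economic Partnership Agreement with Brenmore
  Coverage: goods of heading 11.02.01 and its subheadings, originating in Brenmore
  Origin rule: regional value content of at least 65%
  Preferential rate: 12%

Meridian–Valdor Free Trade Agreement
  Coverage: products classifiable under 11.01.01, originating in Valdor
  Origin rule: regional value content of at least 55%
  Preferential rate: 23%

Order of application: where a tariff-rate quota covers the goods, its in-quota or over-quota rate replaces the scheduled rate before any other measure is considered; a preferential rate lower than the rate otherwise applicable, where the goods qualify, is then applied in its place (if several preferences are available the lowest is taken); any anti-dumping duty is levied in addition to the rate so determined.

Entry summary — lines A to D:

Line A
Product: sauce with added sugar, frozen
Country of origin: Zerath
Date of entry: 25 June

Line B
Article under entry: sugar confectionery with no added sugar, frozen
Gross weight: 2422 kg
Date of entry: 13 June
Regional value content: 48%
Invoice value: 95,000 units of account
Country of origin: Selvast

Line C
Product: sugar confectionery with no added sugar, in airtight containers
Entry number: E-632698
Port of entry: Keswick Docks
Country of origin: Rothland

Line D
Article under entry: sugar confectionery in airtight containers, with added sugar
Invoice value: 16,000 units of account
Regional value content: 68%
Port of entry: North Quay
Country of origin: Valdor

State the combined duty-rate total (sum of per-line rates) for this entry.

67%

Line A: sauce → 11.02; frozen → 11.02.02; with added sugar → 11.02.02.02. Scheduled 5%. No special measure applies. → 5%.
Line B: sugar confectionery → 11.01; frozen → 11.01.02; with no added sugar → 11.01.02.02. Scheduled 10%. Selvast agreement on 11.02.02: 11.01.02.02 not covered. → 10%.
Line C: sugar confectionery → 11.01; in airtight containers → 11.01.01; with no added sugar → 11.01.01.02. Scheduled 2%. anti-dumping (Rothland, 11.01.01): +33%; total 2% + 33% = 35%. → 35%.
Line D: sugar confectionery → 11.01; in airtight containers → 11.01.01; with added sugar → 11.01.01.01. Scheduled 17%. Valdor agreement on 11.01.01: RVC ≥ 55% → 23% available; preference 23% not lower than 17% → no reduction. → 17%.
Sum: 5% + 10% + 35% + 17% = 67%.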